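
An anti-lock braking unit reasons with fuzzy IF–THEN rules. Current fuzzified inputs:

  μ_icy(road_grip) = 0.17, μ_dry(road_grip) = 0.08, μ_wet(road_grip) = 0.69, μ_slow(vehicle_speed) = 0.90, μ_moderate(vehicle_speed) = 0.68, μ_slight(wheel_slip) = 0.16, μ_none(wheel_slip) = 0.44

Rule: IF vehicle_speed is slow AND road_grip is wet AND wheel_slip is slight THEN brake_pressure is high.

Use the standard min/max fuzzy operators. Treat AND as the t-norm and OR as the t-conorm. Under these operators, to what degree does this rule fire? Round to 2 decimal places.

firing strength: slow=0.90, wet=0.69, slight=0.16; AND[min(a, b)] → w = 0.16

0.16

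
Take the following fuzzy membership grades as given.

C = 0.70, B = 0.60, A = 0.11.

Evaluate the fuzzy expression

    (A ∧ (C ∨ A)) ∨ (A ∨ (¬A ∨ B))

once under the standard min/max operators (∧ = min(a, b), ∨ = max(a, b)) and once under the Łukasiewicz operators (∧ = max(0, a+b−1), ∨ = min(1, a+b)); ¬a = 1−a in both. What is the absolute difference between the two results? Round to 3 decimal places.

0.110

Under standard min/max:
  C ∨ A = max(a, b) on (0.70, 0.11) = 0.70
  A ∧ (C ∨ A) = min(a, b) on (0.11, 0.70) = 0.11
  ¬A = 1 − 0.11 = 0.89
  ¬A ∨ B = max(a, b) on (0.89, 0.60) = 0.89
  A ∨ (¬A ∨ B) = max(a, b) on (0.11, 0.89) = 0.89
  (A ∧ (C ∨ A)) ∨ (A ∨ (¬A ∨ B)) = max(a, b) on (0.11, 0.89) = 0.89
  → value = 0.8900
Under Łukasiewicz:
  C ∨ A = min(1, a+b) on (0.70, 0.11) = 0.81
  A ∧ (C ∨ A) = max(0, a+b−1) on (0.11, 0.81) = 0.00
  ¬A = 1 − 0.11 = 0.89
  ¬A ∨ B = min(1, a+b) on (0.89, 0.60) = 1.00
  A ∨ (¬A ∨ B) = min(1, a+b) on (0.11, 1.00) = 1.00
  (A ∧ (C ∨ A)) ∨ (A ∨ (¬A ∨ B)) = min(1, a+b) on (0.00, 1.00) = 1.00
  → value = 1.0000
|0.8900 − 1.0000| = 0.110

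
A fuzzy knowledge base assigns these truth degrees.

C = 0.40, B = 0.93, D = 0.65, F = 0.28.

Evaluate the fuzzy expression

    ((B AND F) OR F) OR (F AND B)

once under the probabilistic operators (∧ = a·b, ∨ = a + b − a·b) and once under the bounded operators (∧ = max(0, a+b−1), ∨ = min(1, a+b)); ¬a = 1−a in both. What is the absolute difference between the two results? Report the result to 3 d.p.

0.094

Under probabilistic:
  B AND F = a·b on (0.9300, 0.2800) = 0.2604
  (B AND F) OR F = a + b − a·b on (0.2604, 0.2800) = 0.4675
  F AND B = a·b on (0.2800, 0.9300) = 0.2604
  ((B AND F) OR F) OR (F AND B) = a + b − a·b on (0.4675, 0.2604) = 0.6062
  → value = 0.6062
Under bounded:
  B AND F = max(0, a+b−1) on (0.93, 0.28) = 0.21
  (B AND F) OR F = min(1, a+b) on (0.21, 0.28) = 0.49
  F AND B = max(0, a+b−1) on (0.28, 0.93) = 0.21
  ((B AND F) OR F) OR (F AND B) = min(1, a+b) on (0.49, 0.21) = 0.70
  → value = 0.7000
|0.6062 − 0.7000| = 0.094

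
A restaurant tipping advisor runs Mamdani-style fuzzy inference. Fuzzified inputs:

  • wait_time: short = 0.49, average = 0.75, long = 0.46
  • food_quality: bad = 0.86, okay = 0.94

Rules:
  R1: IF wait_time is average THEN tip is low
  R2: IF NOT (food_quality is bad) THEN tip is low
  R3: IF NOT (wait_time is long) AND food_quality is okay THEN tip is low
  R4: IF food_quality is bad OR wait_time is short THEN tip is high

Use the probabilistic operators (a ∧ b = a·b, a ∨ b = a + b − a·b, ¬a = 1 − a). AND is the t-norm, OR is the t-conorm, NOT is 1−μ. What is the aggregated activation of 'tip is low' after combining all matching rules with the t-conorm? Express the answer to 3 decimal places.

R1: average=0.75 → w = 0.7500
R2: ¬bad=1−0.86=0.14 → w = 0.1400
R3: ¬long=1−0.46=0.54, okay=0.94; AND[a·b] → w = 0.5076
R4: bad=0.86, short=0.49; OR[a + b − a·b] → w = 0.9286
Rules with consequent 'low': {R1, R2, R3} → strengths 0.7500, 0.1400, 0.5076
Aggregate via t-conorm [a + b − a·b]: 0.8941

0.894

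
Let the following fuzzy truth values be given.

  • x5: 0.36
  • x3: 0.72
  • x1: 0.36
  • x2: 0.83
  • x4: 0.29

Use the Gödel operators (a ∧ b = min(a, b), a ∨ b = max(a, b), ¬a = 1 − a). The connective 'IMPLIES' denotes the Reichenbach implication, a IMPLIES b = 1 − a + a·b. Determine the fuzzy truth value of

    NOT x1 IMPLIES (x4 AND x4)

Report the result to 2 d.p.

NOT x1 = 1 − 0.36 = 0.64
x4 AND x4 = min(a, b) on (0.29, 0.29) = 0.29
NOT x1 IMPLIES (x4 AND x4)  [Reichenbach: 1 − a + a·b] with a=0.64, b=0.29 → 0.55

0.55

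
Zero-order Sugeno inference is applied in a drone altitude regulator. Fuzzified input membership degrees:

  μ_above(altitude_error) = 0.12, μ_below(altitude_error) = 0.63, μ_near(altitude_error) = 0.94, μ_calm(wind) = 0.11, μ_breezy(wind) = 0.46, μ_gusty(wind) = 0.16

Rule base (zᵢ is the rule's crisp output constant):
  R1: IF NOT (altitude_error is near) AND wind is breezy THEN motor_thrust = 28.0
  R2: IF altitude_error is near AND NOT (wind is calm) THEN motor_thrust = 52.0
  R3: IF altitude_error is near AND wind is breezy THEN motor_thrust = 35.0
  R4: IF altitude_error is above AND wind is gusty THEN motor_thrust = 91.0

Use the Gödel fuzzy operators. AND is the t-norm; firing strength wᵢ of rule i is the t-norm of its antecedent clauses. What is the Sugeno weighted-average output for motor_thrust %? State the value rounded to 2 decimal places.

R1 (z=28.0): ¬near=1−0.94=0.06, breezy=0.46; AND[min(a, b)] → w = 0.06
R2 (z=52.0): near=0.94, ¬calm=1−0.11=0.89; AND[min(a, b)] → w = 0.89
R3 (z=35.0): near=0.94, breezy=0.46; AND[min(a, b)] → w = 0.46
R4 (z=91.0): above=0.12, gusty=0.16; AND[min(a, b)] → w = 0.12
Weighted average = (0.06·28.0 + 0.89·52.0 + 0.46·35.0 + 0.12·91.0) / (0.06 + 0.89 + 0.46 + 0.12)
  = 74.9800 / 1.5300 = 49.01

49.01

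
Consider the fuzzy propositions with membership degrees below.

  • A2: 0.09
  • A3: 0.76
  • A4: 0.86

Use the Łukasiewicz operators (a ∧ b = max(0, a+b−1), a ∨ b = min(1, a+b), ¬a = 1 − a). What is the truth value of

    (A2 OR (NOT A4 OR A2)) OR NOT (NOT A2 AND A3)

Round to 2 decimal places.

0.65

NOT A4 = 1 − 0.86 = 0.14
NOT A4 OR A2 = min(1, a+b) on (0.14, 0.09) = 0.23
A2 OR (NOT A4 OR A2) = min(1, a+b) on (0.09, 0.23) = 0.32
NOT A2 = 1 − 0.09 = 0.91
NOT A2 AND A3 = max(0, a+b−1) on (0.91, 0.76) = 0.67
NOT (NOT A2 AND A3) = 1 − 0.67 = 0.33
(A2 OR (NOT A4 OR A2)) OR NOT (NOT A2 AND A3) = min(1, a+b) on (0.32, 0.33) = 0.65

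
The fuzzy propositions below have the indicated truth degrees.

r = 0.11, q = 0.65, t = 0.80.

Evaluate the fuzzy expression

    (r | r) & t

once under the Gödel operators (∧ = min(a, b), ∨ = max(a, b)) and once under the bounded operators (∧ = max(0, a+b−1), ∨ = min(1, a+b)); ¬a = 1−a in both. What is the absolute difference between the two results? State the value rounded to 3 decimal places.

0.090

Under Gödel:
  r | r = max(a, b) on (0.11, 0.11) = 0.11
  (r | r) & t = min(a, b) on (0.11, 0.80) = 0.11
  → value = 0.1100
Under bounded:
  r | r = min(1, a+b) on (0.11, 0.11) = 0.22
  (r | r) & t = max(0, a+b−1) on (0.22, 0.80) = 0.02
  → value = 0.0200
|0.1100 − 0.0200| = 0.090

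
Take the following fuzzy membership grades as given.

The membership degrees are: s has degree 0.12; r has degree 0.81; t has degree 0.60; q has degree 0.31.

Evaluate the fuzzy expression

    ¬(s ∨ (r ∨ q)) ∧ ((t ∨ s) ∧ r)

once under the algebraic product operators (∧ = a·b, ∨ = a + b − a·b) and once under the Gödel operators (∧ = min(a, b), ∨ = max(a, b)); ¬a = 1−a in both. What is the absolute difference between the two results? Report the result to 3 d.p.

Under algebraic product:
  r ∨ q = a + b − a·b on (0.8100, 0.3100) = 0.8689
  s ∨ (r ∨ q) = a + b − a·b on (0.1200, 0.8689) = 0.8846
  ¬(s ∨ (r ∨ q)) = 1 − 0.8846 = 0.1154
  t ∨ s = a + b − a·b on (0.6000, 0.1200) = 0.6480
  (t ∨ s) ∧ r = a·b on (0.6480, 0.8100) = 0.5249
  ¬(s ∨ (r ∨ q)) ∧ ((t ∨ s) ∧ r) = a·b on (0.1154, 0.5249) = 0.0606
  → value = 0.0606
Under Gödel:
  r ∨ q = max(a, b) on (0.81, 0.31) = 0.81
  s ∨ (r ∨ q) = max(a, b) on (0.12, 0.81) = 0.81
  ¬(s ∨ (r ∨ q)) = 1 − 0.81 = 0.19
  t ∨ s = max(a, b) on (0.60, 0.12) = 0.60
  (t ∨ s) ∧ r = min(a, b) on (0.60, 0.81) = 0.60
  ¬(s ∨ (r ∨ q)) ∧ ((t ∨ s) ∧ r) = min(a, b) on (0.19, 0.60) = 0.19
  → value = 0.1900
|0.0606 − 0.1900| = 0.129

0.129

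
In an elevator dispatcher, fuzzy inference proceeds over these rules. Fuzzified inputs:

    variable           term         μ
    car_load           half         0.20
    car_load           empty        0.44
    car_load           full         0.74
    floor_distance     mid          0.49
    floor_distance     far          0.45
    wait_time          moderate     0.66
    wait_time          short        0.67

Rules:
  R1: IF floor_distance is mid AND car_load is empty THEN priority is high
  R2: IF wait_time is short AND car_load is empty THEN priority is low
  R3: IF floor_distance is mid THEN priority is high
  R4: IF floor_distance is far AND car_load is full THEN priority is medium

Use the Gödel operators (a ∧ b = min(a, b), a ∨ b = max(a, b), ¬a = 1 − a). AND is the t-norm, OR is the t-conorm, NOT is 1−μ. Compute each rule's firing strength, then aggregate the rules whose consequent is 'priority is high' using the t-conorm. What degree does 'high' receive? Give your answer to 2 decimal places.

0.49

R1: mid=0.49, empty=0.44; AND[min(a, b)] → w = 0.44
R2: short=0.67, empty=0.44; AND[min(a, b)] → w = 0.44
R3: mid=0.49 → w = 0.49
R4: far=0.45, full=0.74; AND[min(a, b)] → w = 0.45
Rules with consequent 'high': {R1, R3} → strengths 0.44, 0.49
Aggregate via t-conorm [max(a, b)]: 0.49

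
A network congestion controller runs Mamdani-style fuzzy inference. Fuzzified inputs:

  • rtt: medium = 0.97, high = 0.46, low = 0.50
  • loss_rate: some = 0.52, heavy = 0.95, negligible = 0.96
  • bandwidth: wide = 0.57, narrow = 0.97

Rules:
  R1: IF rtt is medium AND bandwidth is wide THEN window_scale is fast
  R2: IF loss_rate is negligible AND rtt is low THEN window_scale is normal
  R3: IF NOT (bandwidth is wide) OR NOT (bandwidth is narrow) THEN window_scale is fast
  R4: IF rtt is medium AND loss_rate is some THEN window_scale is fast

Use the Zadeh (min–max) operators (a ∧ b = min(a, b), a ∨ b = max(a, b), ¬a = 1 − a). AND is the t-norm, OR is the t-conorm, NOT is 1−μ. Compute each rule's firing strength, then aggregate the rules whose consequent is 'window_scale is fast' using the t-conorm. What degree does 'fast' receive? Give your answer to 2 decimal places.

R1: medium=0.97, wide=0.57; AND[min(a, b)] → w = 0.57
R2: negligible=0.96, low=0.50; AND[min(a, b)] → w = 0.50
R3: ¬wide=1−0.57=0.43, ¬narrow=1−0.97=0.03; OR[max(a, b)] → w = 0.43
R4: medium=0.97, some=0.52; AND[min(a, b)] → w = 0.52
Rules with consequent 'fast': {R1, R3, R4} → strengths 0.57, 0.43, 0.52
Aggregate via t-conorm [max(a, b)]: 0.57

0.57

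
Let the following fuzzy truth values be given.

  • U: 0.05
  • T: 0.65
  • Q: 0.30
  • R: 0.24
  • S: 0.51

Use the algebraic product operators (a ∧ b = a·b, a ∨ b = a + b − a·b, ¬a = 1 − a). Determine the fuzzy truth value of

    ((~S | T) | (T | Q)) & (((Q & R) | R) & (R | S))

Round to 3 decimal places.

~S = 1 − 0.5100 = 0.4900
~S | T = a + b − a·b on (0.4900, 0.6500) = 0.8215
T | Q = a + b − a·b on (0.6500, 0.3000) = 0.7550
(~S | T) | (T | Q) = a + b − a·b on (0.8215, 0.7550) = 0.9563
Q & R = a·b on (0.3000, 0.2400) = 0.0720
(Q & R) | R = a + b − a·b on (0.0720, 0.2400) = 0.2947
R | S = a + b − a·b on (0.2400, 0.5100) = 0.6276
((Q & R) | R) & (R | S) = a·b on (0.2947, 0.6276) = 0.1850
((~S | T) | (T | Q)) & (((Q & R) | R) & (R | S)) = a·b on (0.9563, 0.1850) = 0.1769

0.177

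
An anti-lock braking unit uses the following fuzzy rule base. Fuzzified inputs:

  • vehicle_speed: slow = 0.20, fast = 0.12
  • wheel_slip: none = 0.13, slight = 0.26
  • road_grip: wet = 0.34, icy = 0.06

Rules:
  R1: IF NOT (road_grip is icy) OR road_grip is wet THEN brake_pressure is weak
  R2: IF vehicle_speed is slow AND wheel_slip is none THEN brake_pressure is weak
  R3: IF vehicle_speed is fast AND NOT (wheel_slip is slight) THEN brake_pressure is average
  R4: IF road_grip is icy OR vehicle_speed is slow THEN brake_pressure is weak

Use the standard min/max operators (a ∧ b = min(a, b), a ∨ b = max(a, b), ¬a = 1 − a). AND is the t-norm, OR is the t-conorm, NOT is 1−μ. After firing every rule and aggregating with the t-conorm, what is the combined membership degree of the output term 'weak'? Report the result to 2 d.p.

0.94

R1: ¬icy=1−0.06=0.94, wet=0.34; OR[max(a, b)] → w = 0.94
R2: slow=0.20, none=0.13; AND[min(a, b)] → w = 0.13
R3: fast=0.12, ¬slight=1−0.26=0.74; AND[min(a, b)] → w = 0.12
R4: icy=0.06, slow=0.20; OR[max(a, b)] → w = 0.20
Rules with consequent 'weak': {R1, R2, R4} → strengths 0.94, 0.13, 0.20
Aggregate via t-conorm [max(a, b)]: 0.94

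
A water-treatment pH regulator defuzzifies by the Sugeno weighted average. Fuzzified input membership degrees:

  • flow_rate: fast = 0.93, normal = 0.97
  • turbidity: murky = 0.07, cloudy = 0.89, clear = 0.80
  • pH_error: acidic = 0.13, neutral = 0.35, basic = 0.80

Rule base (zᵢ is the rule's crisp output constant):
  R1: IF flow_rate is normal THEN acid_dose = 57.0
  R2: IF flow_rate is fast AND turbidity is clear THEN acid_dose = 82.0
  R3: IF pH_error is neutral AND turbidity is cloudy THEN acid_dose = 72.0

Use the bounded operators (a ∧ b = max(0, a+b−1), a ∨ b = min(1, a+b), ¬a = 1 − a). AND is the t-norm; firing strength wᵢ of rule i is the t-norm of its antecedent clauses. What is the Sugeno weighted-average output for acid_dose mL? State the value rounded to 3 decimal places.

68.263

R1 (z=57.0): normal=0.97 → w = 0.97
R2 (z=82.0): fast=0.93, clear=0.80; AND[max(0, a+b−1)] → w = 0.73
R3 (z=72.0): neutral=0.35, cloudy=0.89; AND[max(0, a+b−1)] → w = 0.24
Weighted average = (0.97·57.0 + 0.73·82.0 + 0.24·72.0) / (0.97 + 0.73 + 0.24)
  = 132.4300 / 1.9400 = 68.263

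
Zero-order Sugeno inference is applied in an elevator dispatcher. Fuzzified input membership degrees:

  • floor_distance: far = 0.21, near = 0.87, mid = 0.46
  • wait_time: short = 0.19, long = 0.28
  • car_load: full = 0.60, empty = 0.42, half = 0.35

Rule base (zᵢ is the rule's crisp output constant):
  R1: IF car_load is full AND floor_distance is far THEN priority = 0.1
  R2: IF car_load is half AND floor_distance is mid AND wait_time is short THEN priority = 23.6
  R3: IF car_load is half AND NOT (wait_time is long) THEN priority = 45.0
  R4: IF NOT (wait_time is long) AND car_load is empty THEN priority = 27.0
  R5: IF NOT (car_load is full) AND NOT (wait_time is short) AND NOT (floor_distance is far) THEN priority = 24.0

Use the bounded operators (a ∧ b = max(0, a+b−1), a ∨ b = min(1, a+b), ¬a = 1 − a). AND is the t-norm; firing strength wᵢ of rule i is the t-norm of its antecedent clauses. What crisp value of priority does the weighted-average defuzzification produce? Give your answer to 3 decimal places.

33.000

R1 (z=0.1): full=0.60, far=0.21; AND[max(0, a+b−1)] → w = 0.00
R2 (z=23.6): half=0.35, mid=0.46, short=0.19; AND[max(0, a+b−1)] → w = 0.00
R3 (z=45.0): half=0.35, ¬long=1−0.28=0.72; AND[max(0, a+b−1)] → w = 0.07
R4 (z=27.0): ¬long=1−0.28=0.72, empty=0.42; AND[max(0, a+b−1)] → w = 0.14
R5 (z=24.0): ¬full=1−0.60=0.40, ¬short=1−0.19=0.81, ¬far=1−0.21=0.79; AND[max(0, a+b−1)] → w = 0.00
Weighted average = (0.00·0.1 + 0.00·23.6 + 0.07·45.0 + 0.14·27.0 + 0.00·24.0) / (0.00 + 0.00 + 0.07 + 0.14 + 0.00)
  = 6.9300 / 0.2100 = 33.000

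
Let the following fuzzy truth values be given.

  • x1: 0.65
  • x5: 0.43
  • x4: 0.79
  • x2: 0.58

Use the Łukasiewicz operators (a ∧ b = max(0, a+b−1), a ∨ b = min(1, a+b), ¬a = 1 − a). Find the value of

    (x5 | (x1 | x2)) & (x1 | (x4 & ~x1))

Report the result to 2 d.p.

0.79

x1 | x2 = min(1, a+b) on (0.65, 0.58) = 1.00
x5 | (x1 | x2) = min(1, a+b) on (0.43, 1.00) = 1.00
~x1 = 1 − 0.65 = 0.35
x4 & ~x1 = max(0, a+b−1) on (0.79, 0.35) = 0.14
x1 | (x4 & ~x1) = min(1, a+b) on (0.65, 0.14) = 0.79
(x5 | (x1 | x2)) & (x1 | (x4 & ~x1)) = max(0, a+b−1) on (1.00, 0.79) = 0.79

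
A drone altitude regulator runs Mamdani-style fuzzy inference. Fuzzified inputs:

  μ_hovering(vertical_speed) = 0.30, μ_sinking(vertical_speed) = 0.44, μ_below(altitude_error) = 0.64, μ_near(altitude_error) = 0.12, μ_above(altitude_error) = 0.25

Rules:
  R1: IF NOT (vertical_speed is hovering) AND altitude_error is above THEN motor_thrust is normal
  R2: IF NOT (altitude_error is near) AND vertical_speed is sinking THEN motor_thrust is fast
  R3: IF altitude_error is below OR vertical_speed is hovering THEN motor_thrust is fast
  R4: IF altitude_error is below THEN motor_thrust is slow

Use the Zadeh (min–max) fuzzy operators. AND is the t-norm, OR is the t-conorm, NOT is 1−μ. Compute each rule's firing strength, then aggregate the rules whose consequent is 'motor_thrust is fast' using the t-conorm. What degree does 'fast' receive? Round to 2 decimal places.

0.64

R1: ¬hovering=1−0.30=0.70, above=0.25; AND[min(a, b)] → w = 0.25
R2: ¬near=1−0.12=0.88, sinking=0.44; AND[min(a, b)] → w = 0.44
R3: below=0.64, hovering=0.30; OR[max(a, b)] → w = 0.64
R4: below=0.64 → w = 0.64
Rules with consequent 'fast': {R2, R3} → strengths 0.44, 0.64
Aggregate via t-conorm [max(a, b)]: 0.64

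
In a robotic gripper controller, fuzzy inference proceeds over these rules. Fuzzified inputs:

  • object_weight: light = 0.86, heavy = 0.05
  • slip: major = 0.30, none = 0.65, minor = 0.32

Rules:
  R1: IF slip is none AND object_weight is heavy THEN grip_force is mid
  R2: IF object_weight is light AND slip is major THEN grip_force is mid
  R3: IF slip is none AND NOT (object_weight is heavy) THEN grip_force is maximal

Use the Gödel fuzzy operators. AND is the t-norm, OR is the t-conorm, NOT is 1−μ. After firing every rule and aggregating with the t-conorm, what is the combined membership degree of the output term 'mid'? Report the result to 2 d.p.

0.30

R1: none=0.65, heavy=0.05; AND[min(a, b)] → w = 0.05
R2: light=0.86, major=0.30; AND[min(a, b)] → w = 0.30
R3: none=0.65, ¬heavy=1−0.05=0.95; AND[min(a, b)] → w = 0.65
Rules with consequent 'mid': {R1, R2} → strengths 0.05, 0.30
Aggregate via t-conorm [max(a, b)]: 0.30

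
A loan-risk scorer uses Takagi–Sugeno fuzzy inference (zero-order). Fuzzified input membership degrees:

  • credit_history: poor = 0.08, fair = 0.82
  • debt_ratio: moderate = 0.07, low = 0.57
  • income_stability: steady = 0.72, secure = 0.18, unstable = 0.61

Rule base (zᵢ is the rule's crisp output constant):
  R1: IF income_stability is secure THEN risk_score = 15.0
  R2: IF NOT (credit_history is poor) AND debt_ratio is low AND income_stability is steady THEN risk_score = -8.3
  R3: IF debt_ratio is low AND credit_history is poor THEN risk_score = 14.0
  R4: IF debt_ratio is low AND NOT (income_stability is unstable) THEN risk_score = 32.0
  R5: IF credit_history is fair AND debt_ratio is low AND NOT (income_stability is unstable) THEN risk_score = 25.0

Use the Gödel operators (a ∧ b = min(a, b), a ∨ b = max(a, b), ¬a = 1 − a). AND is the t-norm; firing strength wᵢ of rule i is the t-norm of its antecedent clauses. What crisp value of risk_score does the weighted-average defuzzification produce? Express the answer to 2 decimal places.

13.24

R1 (z=15.0): secure=0.18 → w = 0.18
R2 (z=-8.3): ¬poor=1−0.08=0.92, low=0.57, steady=0.72; AND[min(a, b)] → w = 0.57
R3 (z=14.0): low=0.57, poor=0.08; AND[min(a, b)] → w = 0.08
R4 (z=32.0): low=0.57, ¬unstable=1−0.61=0.39; AND[min(a, b)] → w = 0.39
R5 (z=25.0): fair=0.82, low=0.57, ¬unstable=1−0.61=0.39; AND[min(a, b)] → w = 0.39
Weighted average = (0.18·15.0 + 0.57·-8.3 + 0.08·14.0 + 0.39·32.0 + 0.39·25.0) / (0.18 + 0.57 + 0.08 + 0.39 + 0.39)
  = 21.3190 / 1.6100 = 13.24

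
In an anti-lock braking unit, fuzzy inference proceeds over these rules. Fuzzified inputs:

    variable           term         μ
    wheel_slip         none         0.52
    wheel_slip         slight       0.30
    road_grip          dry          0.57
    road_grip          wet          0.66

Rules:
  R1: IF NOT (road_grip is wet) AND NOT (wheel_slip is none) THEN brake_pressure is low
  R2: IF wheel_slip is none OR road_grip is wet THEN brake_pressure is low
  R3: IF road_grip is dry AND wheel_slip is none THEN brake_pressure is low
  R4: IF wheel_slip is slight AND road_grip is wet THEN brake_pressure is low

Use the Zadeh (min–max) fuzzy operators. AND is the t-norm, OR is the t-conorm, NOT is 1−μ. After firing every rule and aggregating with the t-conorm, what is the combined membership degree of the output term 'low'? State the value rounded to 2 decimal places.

R1: ¬wet=1−0.66=0.34, ¬none=1−0.52=0.48; AND[min(a, b)] → w = 0.34
R2: none=0.52, wet=0.66; OR[max(a, b)] → w = 0.66
R3: dry=0.57, none=0.52; AND[min(a, b)] → w = 0.52
R4: slight=0.30, wet=0.66; AND[min(a, b)] → w = 0.30
Rules with consequent 'low': {R1, R2, R3, R4} → strengths 0.34, 0.66, 0.52, 0.30
Aggregate via t-conorm [max(a, b)]: 0.66

0.66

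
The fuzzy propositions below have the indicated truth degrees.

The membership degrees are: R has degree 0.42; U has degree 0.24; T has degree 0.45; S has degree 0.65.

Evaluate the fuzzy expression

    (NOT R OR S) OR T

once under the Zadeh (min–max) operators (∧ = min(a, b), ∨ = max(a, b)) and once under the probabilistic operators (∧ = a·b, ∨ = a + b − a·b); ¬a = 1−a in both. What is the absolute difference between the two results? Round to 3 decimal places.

0.269

Under Zadeh (min–max):
  NOT R = 1 − 0.42 = 0.58
  NOT R OR S = max(a, b) on (0.58, 0.65) = 0.65
  (NOT R OR S) OR T = max(a, b) on (0.65, 0.45) = 0.65
  → value = 0.6500
Under probabilistic:
  NOT R = 1 − 0.4200 = 0.5800
  NOT R OR S = a + b − a·b on (0.5800, 0.6500) = 0.8530
  (NOT R OR S) OR T = a + b − a·b on (0.8530, 0.4500) = 0.9191
  → value = 0.9191
|0.6500 − 0.9191| = 0.269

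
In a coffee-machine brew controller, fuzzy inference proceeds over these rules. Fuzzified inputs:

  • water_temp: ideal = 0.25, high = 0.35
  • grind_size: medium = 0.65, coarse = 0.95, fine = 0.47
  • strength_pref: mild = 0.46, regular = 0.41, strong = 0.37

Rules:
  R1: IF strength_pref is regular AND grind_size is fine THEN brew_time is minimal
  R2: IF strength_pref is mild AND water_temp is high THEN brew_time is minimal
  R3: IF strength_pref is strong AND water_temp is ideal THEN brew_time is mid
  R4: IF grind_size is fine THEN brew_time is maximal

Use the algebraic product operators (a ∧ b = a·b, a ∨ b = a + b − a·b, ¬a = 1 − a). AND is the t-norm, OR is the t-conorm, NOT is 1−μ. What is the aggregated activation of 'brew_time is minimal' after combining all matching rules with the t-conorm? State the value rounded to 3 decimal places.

R1: regular=0.41, fine=0.47; AND[a·b] → w = 0.1927
R2: mild=0.46, high=0.35; AND[a·b] → w = 0.1610
R3: strong=0.37, ideal=0.25; AND[a·b] → w = 0.0925
R4: fine=0.47 → w = 0.4700
Rules with consequent 'minimal': {R1, R2} → strengths 0.1927, 0.1610
Aggregate via t-conorm [a + b − a·b]: 0.3227

0.323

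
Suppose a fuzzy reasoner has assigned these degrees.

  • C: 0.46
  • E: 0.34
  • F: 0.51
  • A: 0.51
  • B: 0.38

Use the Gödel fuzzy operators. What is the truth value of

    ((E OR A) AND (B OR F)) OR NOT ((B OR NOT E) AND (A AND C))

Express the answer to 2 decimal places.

0.54

E OR A = max(a, b) on (0.34, 0.51) = 0.51
B OR F = max(a, b) on (0.38, 0.51) = 0.51
(E OR A) AND (B OR F) = min(a, b) on (0.51, 0.51) = 0.51
NOT E = 1 − 0.34 = 0.66
B OR NOT E = max(a, b) on (0.38, 0.66) = 0.66
A AND C = min(a, b) on (0.51, 0.46) = 0.46
(B OR NOT E) AND (A AND C) = min(a, b) on (0.66, 0.46) = 0.46
NOT ((B OR NOT E) AND (A AND C)) = 1 − 0.46 = 0.54
((E OR A) AND (B OR F)) OR NOT ((B OR NOT E) AND (A AND C)) = max(a, b) on (0.51, 0.54) = 0.54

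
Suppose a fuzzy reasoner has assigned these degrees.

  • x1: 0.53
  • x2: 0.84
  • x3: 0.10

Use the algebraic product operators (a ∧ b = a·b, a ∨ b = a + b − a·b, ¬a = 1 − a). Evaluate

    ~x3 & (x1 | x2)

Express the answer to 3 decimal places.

0.832

~x3 = 1 − 0.1000 = 0.9000
x1 | x2 = a + b − a·b on (0.5300, 0.8400) = 0.9248
~x3 & (x1 | x2) = a·b on (0.9000, 0.9248) = 0.8323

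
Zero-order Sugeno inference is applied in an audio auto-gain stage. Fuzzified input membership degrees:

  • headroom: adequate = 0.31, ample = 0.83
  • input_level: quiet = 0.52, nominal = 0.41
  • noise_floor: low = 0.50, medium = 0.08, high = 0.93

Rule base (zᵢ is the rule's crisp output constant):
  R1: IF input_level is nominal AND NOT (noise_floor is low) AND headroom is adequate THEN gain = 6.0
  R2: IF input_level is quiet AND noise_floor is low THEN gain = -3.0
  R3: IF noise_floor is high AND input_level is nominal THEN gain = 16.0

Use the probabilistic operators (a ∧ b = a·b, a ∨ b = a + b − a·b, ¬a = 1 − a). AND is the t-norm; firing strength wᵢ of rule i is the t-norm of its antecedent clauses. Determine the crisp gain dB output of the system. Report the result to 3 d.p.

8.090

R1 (z=6.0): nominal=0.41, ¬low=1−0.50=0.50, adequate=0.31; AND[a·b] → w = 0.0635
R2 (z=-3.0): quiet=0.52, low=0.50; AND[a·b] → w = 0.2600
R3 (z=16.0): high=0.93, nominal=0.41; AND[a·b] → w = 0.3813
Weighted average = (0.0635·6.0 + 0.2600·-3.0 + 0.3813·16.0) / (0.0635 + 0.2600 + 0.3813)
  = 5.7021 / 0.7048 = 8.090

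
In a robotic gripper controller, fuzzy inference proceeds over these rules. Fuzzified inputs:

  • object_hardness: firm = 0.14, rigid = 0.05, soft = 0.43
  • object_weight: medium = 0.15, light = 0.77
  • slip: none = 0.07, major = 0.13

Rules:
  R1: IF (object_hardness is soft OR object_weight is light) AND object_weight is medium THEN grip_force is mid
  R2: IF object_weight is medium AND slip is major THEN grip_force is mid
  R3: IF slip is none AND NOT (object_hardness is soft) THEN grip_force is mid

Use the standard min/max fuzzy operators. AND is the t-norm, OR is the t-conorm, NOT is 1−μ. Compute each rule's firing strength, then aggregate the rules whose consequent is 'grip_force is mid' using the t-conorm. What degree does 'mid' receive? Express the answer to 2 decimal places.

R1: (soft=0.43 OR light=0.77) = 0.77; AND[min(a, b)] with medium=0.15 → w = 0.15
R2: medium=0.15, major=0.13; AND[min(a, b)] → w = 0.13
R3: none=0.07, ¬soft=1−0.43=0.57; AND[min(a, b)] → w = 0.07
Rules with consequent 'mid': {R1, R2, R3} → strengths 0.15, 0.13, 0.07
Aggregate via t-conorm [max(a, b)]: 0.15

0.15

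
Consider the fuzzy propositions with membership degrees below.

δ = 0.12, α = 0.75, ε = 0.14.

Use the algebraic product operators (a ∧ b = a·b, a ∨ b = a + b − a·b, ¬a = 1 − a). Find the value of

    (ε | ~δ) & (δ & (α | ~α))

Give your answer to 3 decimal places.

~δ = 1 − 0.1200 = 0.8800
ε | ~δ = a + b − a·b on (0.1400, 0.8800) = 0.8968
~α = 1 − 0.7500 = 0.2500
α | ~α = a + b − a·b on (0.7500, 0.2500) = 0.8125
δ & (α | ~α) = a·b on (0.1200, 0.8125) = 0.0975
(ε | ~δ) & (δ & (α | ~α)) = a·b on (0.8968, 0.0975) = 0.0874

0.087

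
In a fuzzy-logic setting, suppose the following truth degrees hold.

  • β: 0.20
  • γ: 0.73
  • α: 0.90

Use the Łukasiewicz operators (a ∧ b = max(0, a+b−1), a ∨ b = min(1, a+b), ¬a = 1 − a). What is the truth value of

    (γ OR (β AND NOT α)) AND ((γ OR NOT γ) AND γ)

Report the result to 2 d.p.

0.46

NOT α = 1 − 0.90 = 0.10
β AND NOT α = max(0, a+b−1) on (0.20, 0.10) = 0.00
γ OR (β AND NOT α) = min(1, a+b) on (0.73, 0.00) = 0.73
NOT γ = 1 − 0.73 = 0.27
γ OR NOT γ = min(1, a+b) on (0.73, 0.27) = 1.00
(γ OR NOT γ) AND γ = max(0, a+b−1) on (1.00, 0.73) = 0.73
(γ OR (β AND NOT α)) AND ((γ OR NOT γ) AND γ) = max(0, a+b−1) on (0.73, 0.73) = 0.46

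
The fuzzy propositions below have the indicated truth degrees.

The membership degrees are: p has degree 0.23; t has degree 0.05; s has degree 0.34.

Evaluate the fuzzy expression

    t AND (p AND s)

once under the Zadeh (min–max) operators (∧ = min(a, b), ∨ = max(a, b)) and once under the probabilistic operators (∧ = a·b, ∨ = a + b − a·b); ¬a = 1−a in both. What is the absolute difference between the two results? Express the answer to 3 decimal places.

Under Zadeh (min–max):
  p AND s = min(a, b) on (0.23, 0.34) = 0.23
  t AND (p AND s) = min(a, b) on (0.05, 0.23) = 0.05
  → value = 0.0500
Under probabilistic:
  p AND s = a·b on (0.2300, 0.3400) = 0.0782
  t AND (p AND s) = a·b on (0.0500, 0.0782) = 0.0039
  → value = 0.0039
|0.0500 − 0.0039| = 0.046

0.046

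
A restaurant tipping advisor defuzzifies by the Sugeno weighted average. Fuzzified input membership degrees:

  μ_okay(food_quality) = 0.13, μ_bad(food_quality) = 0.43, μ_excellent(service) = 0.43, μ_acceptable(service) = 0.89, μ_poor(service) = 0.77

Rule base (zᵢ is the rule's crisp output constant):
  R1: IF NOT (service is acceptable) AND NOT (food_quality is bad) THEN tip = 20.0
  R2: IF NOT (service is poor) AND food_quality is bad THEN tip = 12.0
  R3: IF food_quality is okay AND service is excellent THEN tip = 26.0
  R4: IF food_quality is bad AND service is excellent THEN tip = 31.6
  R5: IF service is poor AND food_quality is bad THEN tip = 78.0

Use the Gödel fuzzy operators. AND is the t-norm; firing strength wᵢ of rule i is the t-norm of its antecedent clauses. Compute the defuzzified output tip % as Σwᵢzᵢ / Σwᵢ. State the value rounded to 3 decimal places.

R1 (z=20.0): ¬acceptable=1−0.89=0.11, ¬bad=1−0.43=0.57; AND[min(a, b)] → w = 0.11
R2 (z=12.0): ¬poor=1−0.77=0.23, bad=0.43; AND[min(a, b)] → w = 0.23
R3 (z=26.0): okay=0.13, excellent=0.43; AND[min(a, b)] → w = 0.13
R4 (z=31.6): bad=0.43, excellent=0.43; AND[min(a, b)] → w = 0.43
R5 (z=78.0): poor=0.77, bad=0.43; AND[min(a, b)] → w = 0.43
Weighted average = (0.11·20.0 + 0.23·12.0 + 0.13·26.0 + 0.43·31.6 + 0.43·78.0) / (0.11 + 0.23 + 0.13 + 0.43 + 0.43)
  = 55.4680 / 1.3300 = 41.705

41.705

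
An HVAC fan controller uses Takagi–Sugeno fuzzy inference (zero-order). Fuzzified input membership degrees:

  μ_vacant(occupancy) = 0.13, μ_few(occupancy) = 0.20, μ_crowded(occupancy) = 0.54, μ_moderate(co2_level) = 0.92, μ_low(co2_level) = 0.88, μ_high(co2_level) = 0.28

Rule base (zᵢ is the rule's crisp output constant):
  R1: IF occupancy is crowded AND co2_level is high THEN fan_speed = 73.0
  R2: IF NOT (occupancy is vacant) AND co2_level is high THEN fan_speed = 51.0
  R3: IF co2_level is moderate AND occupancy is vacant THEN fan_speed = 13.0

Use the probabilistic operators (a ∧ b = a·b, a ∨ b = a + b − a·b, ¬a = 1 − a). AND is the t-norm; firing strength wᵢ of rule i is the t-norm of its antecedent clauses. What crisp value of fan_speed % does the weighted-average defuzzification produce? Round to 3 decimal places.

48.631

R1 (z=73.0): crowded=0.54, high=0.28; AND[a·b] → w = 0.1512
R2 (z=51.0): ¬vacant=1−0.13=0.87, high=0.28; AND[a·b] → w = 0.2436
R3 (z=13.0): moderate=0.92, vacant=0.13; AND[a·b] → w = 0.1196
Weighted average = (0.1512·73.0 + 0.2436·51.0 + 0.1196·13.0) / (0.1512 + 0.2436 + 0.1196)
  = 25.0160 / 0.5144 = 48.631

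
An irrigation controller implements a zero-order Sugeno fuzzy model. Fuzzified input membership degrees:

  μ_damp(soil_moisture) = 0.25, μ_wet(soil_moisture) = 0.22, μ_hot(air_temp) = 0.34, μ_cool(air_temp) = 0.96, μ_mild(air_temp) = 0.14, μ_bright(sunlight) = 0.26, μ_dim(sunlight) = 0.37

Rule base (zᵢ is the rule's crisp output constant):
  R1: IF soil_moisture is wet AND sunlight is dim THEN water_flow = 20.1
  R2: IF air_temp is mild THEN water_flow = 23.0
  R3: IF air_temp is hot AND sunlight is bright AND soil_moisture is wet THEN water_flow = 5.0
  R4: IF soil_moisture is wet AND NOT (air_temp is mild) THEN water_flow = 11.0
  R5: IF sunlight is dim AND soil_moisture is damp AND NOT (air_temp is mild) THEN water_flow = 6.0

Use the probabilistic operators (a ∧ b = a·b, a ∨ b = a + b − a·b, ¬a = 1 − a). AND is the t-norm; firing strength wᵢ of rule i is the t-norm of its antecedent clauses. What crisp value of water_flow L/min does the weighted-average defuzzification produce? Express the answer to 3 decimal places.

R1 (z=20.1): wet=0.22, dim=0.37; AND[a·b] → w = 0.0814
R2 (z=23.0): mild=0.14 → w = 0.1400
R3 (z=5.0): hot=0.34, bright=0.26, wet=0.22; AND[a·b] → w = 0.0194
R4 (z=11.0): wet=0.22, ¬mild=1−0.14=0.86; AND[a·b] → w = 0.1892
R5 (z=6.0): dim=0.37, damp=0.25, ¬mild=1−0.14=0.86; AND[a·b] → w = 0.0795
Weighted average = (0.0814·20.1 + 0.1400·23.0 + 0.0194·5.0 + 0.1892·11.0 + 0.0795·6.0) / (0.0814 + 0.1400 + 0.0194 + 0.1892 + 0.0795)
  = 7.5119 / 0.5096 = 14.741

14.741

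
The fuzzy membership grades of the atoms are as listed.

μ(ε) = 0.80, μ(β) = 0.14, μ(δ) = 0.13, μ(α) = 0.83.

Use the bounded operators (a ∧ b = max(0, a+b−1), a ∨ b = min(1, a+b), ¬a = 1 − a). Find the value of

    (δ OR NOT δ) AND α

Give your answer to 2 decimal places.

NOT δ = 1 − 0.13 = 0.87
δ OR NOT δ = min(1, a+b) on (0.13, 0.87) = 1.00
(δ OR NOT δ) AND α = max(0, a+b−1) on (1.00, 0.83) = 0.83

0.83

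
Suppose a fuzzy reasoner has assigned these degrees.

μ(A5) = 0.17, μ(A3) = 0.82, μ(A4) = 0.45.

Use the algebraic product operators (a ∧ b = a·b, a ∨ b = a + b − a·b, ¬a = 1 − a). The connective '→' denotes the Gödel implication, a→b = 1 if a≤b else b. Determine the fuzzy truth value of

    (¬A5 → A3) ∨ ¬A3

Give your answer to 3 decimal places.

¬A5 = 1 − 0.1700 = 0.8300
¬A5 → A3  [Gödel: 1 if a≤b else b] with a=0.8300, b=0.8200 → 0.8200
¬A3 = 1 − 0.8200 = 0.1800
(¬A5 → A3) ∨ ¬A3 = a + b − a·b on (0.8200, 0.1800) = 0.8524

0.852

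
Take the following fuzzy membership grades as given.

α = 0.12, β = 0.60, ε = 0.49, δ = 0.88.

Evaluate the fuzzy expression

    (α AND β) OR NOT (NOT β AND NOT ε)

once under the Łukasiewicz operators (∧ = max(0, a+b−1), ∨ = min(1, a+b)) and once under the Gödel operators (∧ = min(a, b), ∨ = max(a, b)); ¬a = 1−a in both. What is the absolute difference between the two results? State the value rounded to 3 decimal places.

0.400

Under Łukasiewicz:
  α AND β = max(0, a+b−1) on (0.12, 0.60) = 0.00
  NOT β = 1 − 0.60 = 0.40
  NOT ε = 1 − 0.49 = 0.51
  NOT β AND NOT ε = max(0, a+b−1) on (0.40, 0.51) = 0.00
  NOT (NOT β AND NOT ε) = 1 − 0.00 = 1.00
  (α AND β) OR NOT (NOT β AND NOT ε) = min(1, a+b) on (0.00, 1.00) = 1.00
  → value = 1.0000
Under Gödel:
  α AND β = min(a, b) on (0.12, 0.60) = 0.12
  NOT β = 1 − 0.60 = 0.40
  NOT ε = 1 − 0.49 = 0.51
  NOT β AND NOT ε = min(a, b) on (0.40, 0.51) = 0.40
  NOT (NOT β AND NOT ε) = 1 − 0.40 = 0.60
  (α AND β) OR NOT (NOT β AND NOT ε) = max(a, b) on (0.12, 0.60) = 0.60
  → value = 0.6000
|1.0000 − 0.6000| = 0.400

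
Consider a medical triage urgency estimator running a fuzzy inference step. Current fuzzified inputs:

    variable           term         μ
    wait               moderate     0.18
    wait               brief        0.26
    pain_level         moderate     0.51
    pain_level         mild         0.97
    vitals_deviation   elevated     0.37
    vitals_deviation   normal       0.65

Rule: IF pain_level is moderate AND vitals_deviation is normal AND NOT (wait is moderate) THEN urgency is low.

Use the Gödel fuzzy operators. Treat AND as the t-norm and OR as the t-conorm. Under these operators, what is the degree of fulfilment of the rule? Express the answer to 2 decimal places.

firing strength: moderate=0.51, normal=0.65, ¬moderate=1−0.18=0.82; AND[min(a, b)] → w = 0.51

0.51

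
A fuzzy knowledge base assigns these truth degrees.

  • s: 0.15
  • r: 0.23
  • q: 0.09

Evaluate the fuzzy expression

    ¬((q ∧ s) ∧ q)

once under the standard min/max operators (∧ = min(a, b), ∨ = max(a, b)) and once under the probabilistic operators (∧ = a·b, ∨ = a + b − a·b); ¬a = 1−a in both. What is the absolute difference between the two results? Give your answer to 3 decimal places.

0.089

Under standard min/max:
  q ∧ s = min(a, b) on (0.09, 0.15) = 0.09
  (q ∧ s) ∧ q = min(a, b) on (0.09, 0.09) = 0.09
  ¬((q ∧ s) ∧ q) = 1 − 0.09 = 0.91
  → value = 0.9100
Under probabilistic:
  q ∧ s = a·b on (0.0900, 0.1500) = 0.0135
  (q ∧ s) ∧ q = a·b on (0.0135, 0.0900) = 0.0012
  ¬((q ∧ s) ∧ q) = 1 − 0.0012 = 0.9988
  → value = 0.9988
|0.9100 − 0.9988| = 0.089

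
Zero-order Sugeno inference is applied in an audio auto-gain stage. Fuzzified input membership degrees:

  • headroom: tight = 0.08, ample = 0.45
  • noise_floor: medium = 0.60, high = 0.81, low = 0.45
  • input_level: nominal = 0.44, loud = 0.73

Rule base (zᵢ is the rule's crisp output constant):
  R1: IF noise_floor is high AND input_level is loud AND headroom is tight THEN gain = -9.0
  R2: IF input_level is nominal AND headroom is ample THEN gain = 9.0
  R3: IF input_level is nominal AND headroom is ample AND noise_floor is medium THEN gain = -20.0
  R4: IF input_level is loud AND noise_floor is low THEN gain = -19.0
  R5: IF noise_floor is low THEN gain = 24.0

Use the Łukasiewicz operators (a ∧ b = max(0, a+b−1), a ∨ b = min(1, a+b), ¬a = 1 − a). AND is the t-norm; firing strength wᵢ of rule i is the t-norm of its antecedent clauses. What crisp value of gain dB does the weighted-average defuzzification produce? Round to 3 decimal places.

R1 (z=-9.0): high=0.81, loud=0.73, tight=0.08; AND[max(0, a+b−1)] → w = 0.00
R2 (z=9.0): nominal=0.44, ample=0.45; AND[max(0, a+b−1)] → w = 0.00
R3 (z=-20.0): nominal=0.44, ample=0.45, medium=0.60; AND[max(0, a+b−1)] → w = 0.00
R4 (z=-19.0): loud=0.73, low=0.45; AND[max(0, a+b−1)] → w = 0.18
R5 (z=24.0): low=0.45 → w = 0.45
Weighted average = (0.00·-9.0 + 0.00·9.0 + 0.00·-20.0 + 0.18·-19.0 + 0.45·24.0) / (0.00 + 0.00 + 0.00 + 0.18 + 0.45)
  = 7.3800 / 0.6300 = 11.714

11.714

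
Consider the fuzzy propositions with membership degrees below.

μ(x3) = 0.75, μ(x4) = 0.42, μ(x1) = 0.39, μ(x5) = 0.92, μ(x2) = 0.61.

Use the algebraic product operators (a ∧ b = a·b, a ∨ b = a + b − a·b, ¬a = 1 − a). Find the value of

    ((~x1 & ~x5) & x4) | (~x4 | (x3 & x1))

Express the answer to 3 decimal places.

~x1 = 1 − 0.3900 = 0.6100
~x5 = 1 − 0.9200 = 0.0800
~x1 & ~x5 = a·b on (0.6100, 0.0800) = 0.0488
(~x1 & ~x5) & x4 = a·b on (0.0488, 0.4200) = 0.0205
~x4 = 1 − 0.4200 = 0.5800
x3 & x1 = a·b on (0.7500, 0.3900) = 0.2925
~x4 | (x3 & x1) = a + b − a·b on (0.5800, 0.2925) = 0.7028
((~x1 & ~x5) & x4) | (~x4 | (x3 & x1)) = a + b − a·b on (0.0205, 0.7028) = 0.7089

0.709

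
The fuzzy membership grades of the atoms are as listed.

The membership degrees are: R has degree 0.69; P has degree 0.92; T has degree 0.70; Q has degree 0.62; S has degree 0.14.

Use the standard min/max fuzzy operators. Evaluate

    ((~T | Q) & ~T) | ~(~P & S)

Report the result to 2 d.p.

~T = 1 − 0.70 = 0.30
~T | Q = max(a, b) on (0.30, 0.62) = 0.62
~T = 1 − 0.70 = 0.30
(~T | Q) & ~T = min(a, b) on (0.62, 0.30) = 0.30
~P = 1 − 0.92 = 0.08
~P & S = min(a, b) on (0.08, 0.14) = 0.08
~(~P & S) = 1 − 0.08 = 0.92
((~T | Q) & ~T) | ~(~P & S) = max(a, b) on (0.30, 0.92) = 0.92

0.92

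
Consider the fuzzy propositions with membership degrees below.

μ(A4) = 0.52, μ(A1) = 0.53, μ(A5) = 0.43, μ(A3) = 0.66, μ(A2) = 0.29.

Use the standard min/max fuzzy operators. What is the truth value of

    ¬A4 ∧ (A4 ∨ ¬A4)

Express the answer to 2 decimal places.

¬A4 = 1 − 0.52 = 0.48
¬A4 = 1 − 0.52 = 0.48
A4 ∨ ¬A4 = max(a, b) on (0.52, 0.48) = 0.52
¬A4 ∧ (A4 ∨ ¬A4) = min(a, b) on (0.48, 0.52) = 0.48

0.48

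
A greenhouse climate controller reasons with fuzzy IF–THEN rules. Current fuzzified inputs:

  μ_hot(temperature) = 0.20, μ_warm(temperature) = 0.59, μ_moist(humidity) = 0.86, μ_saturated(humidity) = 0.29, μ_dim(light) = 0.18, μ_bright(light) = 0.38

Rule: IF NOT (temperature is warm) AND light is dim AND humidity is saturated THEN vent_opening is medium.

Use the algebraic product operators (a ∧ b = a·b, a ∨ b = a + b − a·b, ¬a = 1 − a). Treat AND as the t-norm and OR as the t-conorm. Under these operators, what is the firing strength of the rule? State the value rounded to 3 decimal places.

firing strength: ¬warm=1−0.59=0.41, dim=0.18, saturated=0.29; AND[a·b] → w = 0.0214

0.021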